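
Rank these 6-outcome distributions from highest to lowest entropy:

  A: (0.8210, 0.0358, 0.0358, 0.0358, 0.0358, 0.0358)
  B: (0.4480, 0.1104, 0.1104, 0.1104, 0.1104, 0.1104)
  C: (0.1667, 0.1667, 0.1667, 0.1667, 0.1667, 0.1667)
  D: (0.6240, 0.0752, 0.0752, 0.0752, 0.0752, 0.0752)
C > B > D > A

Key insight: Entropy is maximized by uniform distributions and minimized by concentrated distributions.

Entropies:
  H(A) = 1.0935 bits
  H(B) = 2.2739 bits
  H(C) = 2.5850 bits
  H(D) = 1.8282 bits

Ranking: C > B > D > A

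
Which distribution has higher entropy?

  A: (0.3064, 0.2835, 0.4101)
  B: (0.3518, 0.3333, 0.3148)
B

Both distributions are close to uniform, making this a harder comparison.

H(A) = 1.5658 bits
H(B) = 1.5835 bits

The distribution closer to uniform has higher entropy.
Answer: B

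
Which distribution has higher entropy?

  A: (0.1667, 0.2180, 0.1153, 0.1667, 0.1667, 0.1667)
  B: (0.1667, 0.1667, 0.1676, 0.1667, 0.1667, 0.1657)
B

Both distributions are close to uniform, making this a harder comparison.

H(A) = 2.5618 bits
H(B) = 2.5850 bits

The distribution closer to uniform has higher entropy.
Answer: B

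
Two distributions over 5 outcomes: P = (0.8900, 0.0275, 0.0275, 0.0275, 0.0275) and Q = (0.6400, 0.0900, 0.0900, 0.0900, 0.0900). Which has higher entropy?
Q

P is highly concentrated on one outcome (89%), making it nearly deterministic. Q spreads its mass more evenly (max 64%). The more spread-out distribution has higher entropy: H(P) ≈ 0.720 bits, H(Q) ≈ 1.663 bits.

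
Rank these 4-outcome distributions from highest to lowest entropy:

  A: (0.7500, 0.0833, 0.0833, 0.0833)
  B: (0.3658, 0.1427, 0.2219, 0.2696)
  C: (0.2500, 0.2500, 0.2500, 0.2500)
C > B > A

Key insight: Entropy is maximized by uniform distributions and minimized by concentrated distributions.

- Uniform distributions have maximum entropy log₂(4) = 2.0000 bits
- The more "peaked" or concentrated a distribution, the lower its entropy

Entropies:
  H(A) = 1.2075 bits
  H(B) = 1.9234 bits
  H(C) = 2.0000 bits

Ranking: C > B > A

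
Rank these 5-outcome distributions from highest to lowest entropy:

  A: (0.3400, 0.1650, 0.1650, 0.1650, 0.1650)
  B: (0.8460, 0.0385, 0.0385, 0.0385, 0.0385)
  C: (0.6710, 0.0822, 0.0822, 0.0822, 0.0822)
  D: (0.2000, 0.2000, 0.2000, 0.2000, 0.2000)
D > A > C > B

Key insight: Entropy is maximized by uniform distributions and minimized by concentrated distributions.

Entropies:
  H(A) = 2.2448 bits
  H(B) = 0.9278 bits
  H(C) = 1.5719 bits
  H(D) = 2.3219 bits

Ranking: D > A > C > B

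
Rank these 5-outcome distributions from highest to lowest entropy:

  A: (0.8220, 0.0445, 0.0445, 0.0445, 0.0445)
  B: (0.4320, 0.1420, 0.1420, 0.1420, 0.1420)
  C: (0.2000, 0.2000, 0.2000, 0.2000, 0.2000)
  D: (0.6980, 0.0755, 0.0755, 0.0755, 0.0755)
C > B > D > A

Key insight: Entropy is maximized by uniform distributions and minimized by concentrated distributions.

Entropies:
  H(A) = 1.0317 bits
  H(B) = 2.1226 bits
  H(C) = 2.3219 bits
  H(D) = 1.4877 bits

Ranking: C > B > D > A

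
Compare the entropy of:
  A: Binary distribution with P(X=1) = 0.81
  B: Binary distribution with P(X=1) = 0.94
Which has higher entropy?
A

For binary distributions, entropy is maximized at p=0.5 and decreases as p moves toward 0 or 1.

H(A) = H(0.81) = 0.7015 bits
H(B) = H(0.94) = 0.3274 bits

Distribution A (p=0.81) is closer to uniform (p=0.5), so it has higher entropy.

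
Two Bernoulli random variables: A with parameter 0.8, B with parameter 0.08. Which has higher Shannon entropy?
A

For binary distributions, entropy is maximized at p=0.5 and decreases as p moves toward 0 or 1.

H(A) = H(0.8) = 0.7219 bits
H(B) = H(0.08) = 0.4022 bits

Distribution A (p=0.8) is closer to uniform (p=0.5), so it has higher entropy.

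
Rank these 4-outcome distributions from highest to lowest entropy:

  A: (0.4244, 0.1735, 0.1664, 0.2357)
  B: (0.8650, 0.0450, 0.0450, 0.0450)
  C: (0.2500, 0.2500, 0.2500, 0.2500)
C > A > B

Key insight: Entropy is maximized by uniform distributions and minimized by concentrated distributions.

- Uniform distributions have maximum entropy log₂(4) = 2.0000 bits
- The more "peaked" or concentrated a distribution, the lower its entropy

Entropies:
  H(A) = 1.8852 bits
  H(B) = 0.7850 bits
  H(C) = 2.0000 bits

Ranking: C > A > B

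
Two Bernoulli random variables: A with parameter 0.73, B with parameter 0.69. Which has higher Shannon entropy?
B

For binary distributions, entropy is maximized at p=0.5 and decreases as p moves toward 0 or 1.

H(A) = H(0.73) = 0.8415 bits
H(B) = H(0.69) = 0.8932 bits

Distribution B (p=0.69) is closer to uniform (p=0.5), so it has higher entropy.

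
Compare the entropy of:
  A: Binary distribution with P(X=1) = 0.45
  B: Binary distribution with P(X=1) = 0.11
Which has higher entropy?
A

For binary distributions, entropy is maximized at p=0.5 and decreases as p moves toward 0 or 1.

H(A) = H(0.45) = 0.9928 bits
H(B) = H(0.11) = 0.4999 bits

Distribution A (p=0.45) is closer to uniform (p=0.5), so it has higher entropy.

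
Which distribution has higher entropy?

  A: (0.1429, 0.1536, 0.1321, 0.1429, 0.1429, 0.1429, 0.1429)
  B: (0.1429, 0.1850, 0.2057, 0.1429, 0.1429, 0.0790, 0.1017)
A

Both distributions are close to uniform, making this a harder comparison.

H(A) = 2.8062 bits
H(B) = 2.7475 bits

The distribution closer to uniform has higher entropy.
Answer: A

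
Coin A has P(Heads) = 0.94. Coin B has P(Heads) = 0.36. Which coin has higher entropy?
B

For binary distributions, entropy is maximized at p=0.5 and decreases as p moves toward 0 or 1.

H(A) = H(0.94) = 0.3274 bits
H(B) = H(0.36) = 0.9427 bits

Distribution B (p=0.36) is closer to uniform (p=0.5), so it has higher entropy.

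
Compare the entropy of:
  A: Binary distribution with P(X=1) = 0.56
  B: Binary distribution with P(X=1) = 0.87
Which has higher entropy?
A

For binary distributions, entropy is maximized at p=0.5 and decreases as p moves toward 0 or 1.

H(A) = H(0.56) = 0.9896 bits
H(B) = H(0.87) = 0.5574 bits

Distribution A (p=0.56) is closer to uniform (p=0.5), so it has higher entropy.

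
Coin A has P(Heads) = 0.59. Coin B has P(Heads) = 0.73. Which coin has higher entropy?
A

For binary distributions, entropy is maximized at p=0.5 and decreases as p moves toward 0 or 1.

H(A) = H(0.59) = 0.9765 bits
H(B) = H(0.73) = 0.8415 bits

Distribution A (p=0.59) is closer to uniform (p=0.5), so it has higher entropy.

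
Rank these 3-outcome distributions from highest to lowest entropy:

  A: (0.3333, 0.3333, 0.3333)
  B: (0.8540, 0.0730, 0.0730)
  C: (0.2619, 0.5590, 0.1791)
A > C > B

Key insight: Entropy is maximized by uniform distributions and minimized by concentrated distributions.

- Uniform distributions have maximum entropy log₂(3) = 1.5850 bits
- The more "peaked" or concentrated a distribution, the lower its entropy

Entropies:
  H(A) = 1.5850 bits
  H(B) = 0.7457 bits
  H(C) = 1.4197 bits

Ranking: A > C > B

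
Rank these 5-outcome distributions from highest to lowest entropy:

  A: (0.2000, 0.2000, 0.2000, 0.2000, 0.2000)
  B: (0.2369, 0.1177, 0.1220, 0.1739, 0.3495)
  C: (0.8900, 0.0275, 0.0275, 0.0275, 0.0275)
A > B > C

Key insight: Entropy is maximized by uniform distributions and minimized by concentrated distributions.

- Uniform distributions have maximum entropy log₂(5) = 2.3219 bits
- The more "peaked" or concentrated a distribution, the lower its entropy

Entropies:
  H(A) = 2.3219 bits
  H(B) = 2.1948 bits
  H(C) = 0.7199 bits

Ranking: A > B > C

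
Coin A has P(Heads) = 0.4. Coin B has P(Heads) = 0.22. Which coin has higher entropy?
A

For binary distributions, entropy is maximized at p=0.5 and decreases as p moves toward 0 or 1.

H(A) = H(0.4) = 0.9710 bits
H(B) = H(0.22) = 0.7602 bits

Distribution A (p=0.4) is closer to uniform (p=0.5), so it has higher entropy.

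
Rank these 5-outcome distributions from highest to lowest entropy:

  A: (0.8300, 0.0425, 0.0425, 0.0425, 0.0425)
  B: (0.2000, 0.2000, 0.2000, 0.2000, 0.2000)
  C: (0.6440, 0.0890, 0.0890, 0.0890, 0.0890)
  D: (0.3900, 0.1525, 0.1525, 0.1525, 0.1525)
B > D > C > A

Key insight: Entropy is maximized by uniform distributions and minimized by concentrated distributions.

Entropies:
  H(A) = 0.9977 bits
  H(B) = 2.3219 bits
  H(C) = 1.6513 bits
  H(D) = 2.1848 bits

Ranking: B > D > C > A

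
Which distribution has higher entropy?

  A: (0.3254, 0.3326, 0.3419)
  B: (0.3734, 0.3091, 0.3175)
A

Both distributions are close to uniform, making this a harder comparison.

H(A) = 1.5847 bits
H(B) = 1.5798 bits

The distribution closer to uniform has higher entropy.
Answer: A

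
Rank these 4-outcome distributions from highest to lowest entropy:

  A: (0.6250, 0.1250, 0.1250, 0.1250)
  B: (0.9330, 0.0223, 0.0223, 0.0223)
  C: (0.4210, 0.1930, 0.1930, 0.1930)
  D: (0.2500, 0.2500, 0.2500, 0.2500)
D > C > A > B

Key insight: Entropy is maximized by uniform distributions and minimized by concentrated distributions.

Entropies:
  H(A) = 1.5488 bits
  H(B) = 0.4608 bits
  H(C) = 1.8996 bits
  H(D) = 2.0000 bits

Ranking: D > C > A > B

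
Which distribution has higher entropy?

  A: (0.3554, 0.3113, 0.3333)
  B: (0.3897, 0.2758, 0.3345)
A

Both distributions are close to uniform, making this a harder comparison.

H(A) = 1.5829 bits
H(B) = 1.5708 bits

The distribution closer to uniform has higher entropy.
Answer: A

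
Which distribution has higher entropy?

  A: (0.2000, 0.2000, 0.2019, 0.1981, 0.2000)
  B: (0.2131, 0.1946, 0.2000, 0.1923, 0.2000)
A

Both distributions are close to uniform, making this a harder comparison.

H(A) = 2.3219 bits
H(B) = 2.3210 bits

The distribution closer to uniform has higher entropy.
Answer: A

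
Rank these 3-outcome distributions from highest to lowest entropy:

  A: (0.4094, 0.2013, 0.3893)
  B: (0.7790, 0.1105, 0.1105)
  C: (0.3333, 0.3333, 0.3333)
C > A > B

Key insight: Entropy is maximized by uniform distributions and minimized by concentrated distributions.

- Uniform distributions have maximum entropy log₂(3) = 1.5850 bits
- The more "peaked" or concentrated a distribution, the lower its entropy

Entropies:
  H(A) = 1.5229 bits
  H(B) = 0.9830 bits
  H(C) = 1.5850 bits

Ranking: C > A > B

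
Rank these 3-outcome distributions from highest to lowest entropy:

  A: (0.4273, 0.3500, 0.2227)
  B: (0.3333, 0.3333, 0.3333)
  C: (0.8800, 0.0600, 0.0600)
B > A > C

Key insight: Entropy is maximized by uniform distributions and minimized by concentrated distributions.

- Uniform distributions have maximum entropy log₂(3) = 1.5850 bits
- The more "peaked" or concentrated a distribution, the lower its entropy

Entropies:
  H(A) = 1.5368 bits
  H(B) = 1.5850 bits
  H(C) = 0.6494 bits

Ranking: B > A > C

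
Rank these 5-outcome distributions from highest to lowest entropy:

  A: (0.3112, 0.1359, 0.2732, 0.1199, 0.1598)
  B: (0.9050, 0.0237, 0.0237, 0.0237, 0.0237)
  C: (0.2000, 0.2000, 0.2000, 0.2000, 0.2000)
C > A > B

Key insight: Entropy is maximized by uniform distributions and minimized by concentrated distributions.

- Uniform distributions have maximum entropy log₂(5) = 2.3219 bits
- The more "peaked" or concentrated a distribution, the lower its entropy

Entropies:
  H(A) = 2.2165 bits
  H(B) = 0.6429 bits
  H(C) = 2.3219 bits

Ranking: C > A > B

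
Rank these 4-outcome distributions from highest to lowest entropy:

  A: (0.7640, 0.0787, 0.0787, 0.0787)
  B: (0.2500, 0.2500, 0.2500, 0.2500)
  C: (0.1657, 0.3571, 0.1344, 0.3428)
B > C > A

Key insight: Entropy is maximized by uniform distributions and minimized by concentrated distributions.

- Uniform distributions have maximum entropy log₂(4) = 2.0000 bits
- The more "peaked" or concentrated a distribution, the lower its entropy

Entropies:
  H(A) = 1.1624 bits
  H(B) = 2.0000 bits
  H(C) = 1.8788 bits

Ranking: B > C > A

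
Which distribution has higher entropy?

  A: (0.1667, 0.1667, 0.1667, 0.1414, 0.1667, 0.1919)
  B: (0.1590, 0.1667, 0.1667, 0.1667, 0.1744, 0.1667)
B

Both distributions are close to uniform, making this a harder comparison.

H(A) = 2.5794 bits
H(B) = 2.5844 bits

The distribution closer to uniform has higher entropy.
Answer: B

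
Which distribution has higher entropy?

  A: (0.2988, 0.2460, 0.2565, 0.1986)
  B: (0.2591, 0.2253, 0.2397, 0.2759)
B

Both distributions are close to uniform, making this a harder comparison.

H(A) = 1.9852 bits
H(B) = 1.9958 bits

The distribution closer to uniform has higher entropy.
Answer: B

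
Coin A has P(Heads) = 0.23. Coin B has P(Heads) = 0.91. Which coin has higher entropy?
A

For binary distributions, entropy is maximized at p=0.5 and decreases as p moves toward 0 or 1.

H(A) = H(0.23) = 0.7780 bits
H(B) = H(0.91) = 0.4365 bits

Distribution A (p=0.23) is closer to uniform (p=0.5), so it has higher entropy.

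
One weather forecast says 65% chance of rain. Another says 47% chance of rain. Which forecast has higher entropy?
47% forecast

Treat each forecast as a Bernoulli distribution. Binary entropy is maximized at p=0.5 and falls off symmetrically toward 0 or 1. The 47% forecast is closer to 50%, so it is more uncertain. H(65%) ≈ 0.934 bits, H(47%) ≈ 0.997 bits.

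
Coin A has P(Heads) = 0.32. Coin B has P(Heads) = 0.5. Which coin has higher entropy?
B

For binary distributions, entropy is maximized at p=0.5 and decreases as p moves toward 0 or 1.

H(A) = H(0.32) = 0.9044 bits
H(B) = H(0.5) = 1.0000 bits

Distribution B (p=0.5) is closer to uniform (p=0.5), so it has higher entropy.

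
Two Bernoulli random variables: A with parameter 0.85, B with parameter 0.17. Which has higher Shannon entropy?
B

For binary distributions, entropy is maximized at p=0.5 and decreases as p moves toward 0 or 1.

H(A) = H(0.85) = 0.6098 bits
H(B) = H(0.17) = 0.6577 bits

Distribution B (p=0.17) is closer to uniform (p=0.5), so it has higher entropy.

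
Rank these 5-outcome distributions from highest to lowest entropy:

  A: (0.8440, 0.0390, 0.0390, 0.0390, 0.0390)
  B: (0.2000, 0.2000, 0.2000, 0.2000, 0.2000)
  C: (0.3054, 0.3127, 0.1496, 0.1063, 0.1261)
B > C > A

Key insight: Entropy is maximized by uniform distributions and minimized by concentrated distributions.

- Uniform distributions have maximum entropy log₂(5) = 2.3219 bits
- The more "peaked" or concentrated a distribution, the lower its entropy

Entropies:
  H(A) = 0.9367 bits
  H(B) = 2.3219 bits
  H(C) = 2.1775 bits

Ranking: B > C > A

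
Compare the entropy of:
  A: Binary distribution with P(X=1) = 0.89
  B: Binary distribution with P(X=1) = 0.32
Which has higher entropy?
B

For binary distributions, entropy is maximized at p=0.5 and decreases as p moves toward 0 or 1.

H(A) = H(0.89) = 0.4999 bits
H(B) = H(0.32) = 0.9044 bits

Distribution B (p=0.32) is closer to uniform (p=0.5), so it has higher entropy.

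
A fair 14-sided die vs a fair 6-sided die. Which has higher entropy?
14-sided die

Both are uniform distributions; for uniform over n outcomes, H = log₂(n). H(14-sided) = log₂(14) = 3.807 bits and H(6-sided) = log₂(6) = 2.585 bits. More outcomes in a uniform distribution means higher entropy.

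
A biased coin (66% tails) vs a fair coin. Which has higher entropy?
Fair coin

The fair coin is uniform (p=0.5), maximizing binary entropy at 1 bit. The biased coin has H(0.66) ≈ 0.925 bits — its outcome is more predictable, so its entropy is lower.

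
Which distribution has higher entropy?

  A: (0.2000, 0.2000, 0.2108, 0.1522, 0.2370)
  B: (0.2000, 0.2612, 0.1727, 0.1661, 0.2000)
A

Both distributions are close to uniform, making this a harder comparison.

H(A) = 2.3079 bits
H(B) = 2.3024 bits

The distribution closer to uniform has higher entropy.
Answer: A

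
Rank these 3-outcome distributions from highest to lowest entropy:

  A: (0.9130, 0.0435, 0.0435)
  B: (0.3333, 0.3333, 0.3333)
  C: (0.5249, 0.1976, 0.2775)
B > C > A

Key insight: Entropy is maximized by uniform distributions and minimized by concentrated distributions.

- Uniform distributions have maximum entropy log₂(3) = 1.5850 bits
- The more "peaked" or concentrated a distribution, the lower its entropy

Entropies:
  H(A) = 0.5134 bits
  H(B) = 1.5850 bits
  H(C) = 1.4635 bits

Ranking: B > C > A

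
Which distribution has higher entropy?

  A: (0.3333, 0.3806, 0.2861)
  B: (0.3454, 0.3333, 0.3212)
B

Both distributions are close to uniform, making this a harder comparison.

H(A) = 1.5753 bits
H(B) = 1.5843 bits

The distribution closer to uniform has higher entropy.
Answer: B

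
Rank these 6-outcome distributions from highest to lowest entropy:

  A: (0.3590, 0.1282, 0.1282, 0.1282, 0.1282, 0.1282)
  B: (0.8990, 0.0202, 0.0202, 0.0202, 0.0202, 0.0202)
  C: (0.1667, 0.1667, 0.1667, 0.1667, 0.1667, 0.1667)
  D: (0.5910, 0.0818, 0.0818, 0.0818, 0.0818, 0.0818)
C > A > D > B

Key insight: Entropy is maximized by uniform distributions and minimized by concentrated distributions.

Entropies:
  H(A) = 2.4302 bits
  H(B) = 0.7067 bits
  H(C) = 2.5850 bits
  H(D) = 1.9256 bits

Ranking: C > A > D > B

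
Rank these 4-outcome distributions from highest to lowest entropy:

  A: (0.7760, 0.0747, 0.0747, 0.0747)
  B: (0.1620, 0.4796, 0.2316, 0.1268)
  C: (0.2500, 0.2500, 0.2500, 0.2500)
C > B > A

Key insight: Entropy is maximized by uniform distributions and minimized by concentrated distributions.

- Uniform distributions have maximum entropy log₂(4) = 2.0000 bits
- The more "peaked" or concentrated a distribution, the lower its entropy

Entropies:
  H(A) = 1.1224 bits
  H(B) = 1.8004 bits
  H(C) = 2.0000 bits

Ranking: C > B > A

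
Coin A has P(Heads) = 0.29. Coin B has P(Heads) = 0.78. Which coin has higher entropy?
A

For binary distributions, entropy is maximized at p=0.5 and decreases as p moves toward 0 or 1.

H(A) = H(0.29) = 0.8687 bits
H(B) = H(0.78) = 0.7602 bits

Distribution A (p=0.29) is closer to uniform (p=0.5), so it has higher entropy.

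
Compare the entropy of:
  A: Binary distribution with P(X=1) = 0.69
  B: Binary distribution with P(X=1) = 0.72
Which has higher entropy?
A

For binary distributions, entropy is maximized at p=0.5 and decreases as p moves toward 0 or 1.

H(A) = H(0.69) = 0.8932 bits
H(B) = H(0.72) = 0.8555 bits

Distribution A (p=0.69) is closer to uniform (p=0.5), so it has higher entropy.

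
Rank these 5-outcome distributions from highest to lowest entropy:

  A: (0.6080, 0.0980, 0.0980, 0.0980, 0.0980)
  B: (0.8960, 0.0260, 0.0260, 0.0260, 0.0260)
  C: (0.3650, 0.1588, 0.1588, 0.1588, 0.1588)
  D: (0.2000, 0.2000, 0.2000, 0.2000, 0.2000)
D > C > A > B

Key insight: Entropy is maximized by uniform distributions and minimized by concentrated distributions.

Entropies:
  H(A) = 1.7501 bits
  H(B) = 0.6895 bits
  H(C) = 2.2168 bits
  H(D) = 2.3219 bits

Ranking: D > C > A > B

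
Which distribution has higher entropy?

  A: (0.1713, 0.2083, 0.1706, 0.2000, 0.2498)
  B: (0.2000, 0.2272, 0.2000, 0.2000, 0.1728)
B

Both distributions are close to uniform, making this a harder comparison.

H(A) = 2.3070 bits
H(B) = 2.3166 bits

The distribution closer to uniform has higher entropy.
Answer: B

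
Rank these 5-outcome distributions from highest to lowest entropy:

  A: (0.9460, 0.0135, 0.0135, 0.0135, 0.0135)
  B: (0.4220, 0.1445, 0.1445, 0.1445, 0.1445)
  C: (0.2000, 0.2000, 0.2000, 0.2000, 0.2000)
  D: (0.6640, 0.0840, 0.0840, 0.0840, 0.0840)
C > B > D > A

Key insight: Entropy is maximized by uniform distributions and minimized by concentrated distributions.

Entropies:
  H(A) = 0.4112 bits
  H(B) = 2.1384 bits
  H(C) = 2.3219 bits
  H(D) = 1.5929 bits

Ranking: C > B > D > A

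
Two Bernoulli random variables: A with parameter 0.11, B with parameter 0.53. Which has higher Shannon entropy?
B

For binary distributions, entropy is maximized at p=0.5 and decreases as p moves toward 0 or 1.

H(A) = H(0.11) = 0.4999 bits
H(B) = H(0.53) = 0.9974 bits

Distribution B (p=0.53) is closer to uniform (p=0.5), so it has higher entropy.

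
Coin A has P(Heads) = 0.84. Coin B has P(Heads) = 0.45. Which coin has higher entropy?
B

For binary distributions, entropy is maximized at p=0.5 and decreases as p moves toward 0 or 1.

H(A) = H(0.84) = 0.6343 bits
H(B) = H(0.45) = 0.9928 bits

Distribution B (p=0.45) is closer to uniform (p=0.5), so it has higher entropy.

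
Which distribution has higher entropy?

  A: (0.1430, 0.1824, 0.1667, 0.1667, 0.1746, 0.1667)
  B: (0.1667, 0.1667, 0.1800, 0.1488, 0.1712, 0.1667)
B

Both distributions are close to uniform, making this a harder comparison.

H(A) = 2.5811 bits
H(B) = 2.5827 bits

The distribution closer to uniform has higher entropy.
Answer: B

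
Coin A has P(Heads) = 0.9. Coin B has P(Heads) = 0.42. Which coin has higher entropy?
B

For binary distributions, entropy is maximized at p=0.5 and decreases as p moves toward 0 or 1.

H(A) = H(0.9) = 0.4690 bits
H(B) = H(0.42) = 0.9815 bits

Distribution B (p=0.42) is closer to uniform (p=0.5), so it has higher entropy.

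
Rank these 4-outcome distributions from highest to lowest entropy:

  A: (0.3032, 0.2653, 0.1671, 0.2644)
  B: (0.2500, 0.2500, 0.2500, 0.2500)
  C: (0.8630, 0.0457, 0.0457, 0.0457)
B > A > C

Key insight: Entropy is maximized by uniform distributions and minimized by concentrated distributions.

- Uniform distributions have maximum entropy log₂(4) = 2.0000 bits
- The more "peaked" or concentrated a distribution, the lower its entropy

Entropies:
  H(A) = 1.9686 bits
  H(B) = 2.0000 bits
  H(C) = 0.7935 bits

Ranking: B > A > C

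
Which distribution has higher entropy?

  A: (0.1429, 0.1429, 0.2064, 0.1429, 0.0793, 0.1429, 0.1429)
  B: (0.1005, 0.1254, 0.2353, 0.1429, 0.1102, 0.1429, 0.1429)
A

Both distributions are close to uniform, making this a harder comparison.

H(A) = 2.7651 bits
H(B) = 2.7537 bits

The distribution closer to uniform has higher entropy.
Answer: A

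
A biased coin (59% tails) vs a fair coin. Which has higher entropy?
Fair coin

The fair coin is uniform (p=0.5), maximizing binary entropy at 1 bit. The biased coin has H(0.59) ≈ 0.977 bits — its outcome is more predictable, so its entropy is lower.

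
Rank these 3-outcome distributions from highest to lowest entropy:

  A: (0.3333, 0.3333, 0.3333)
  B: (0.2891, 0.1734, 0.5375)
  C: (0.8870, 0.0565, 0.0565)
A > B > C

Key insight: Entropy is maximized by uniform distributions and minimized by concentrated distributions.

- Uniform distributions have maximum entropy log₂(3) = 1.5850 bits
- The more "peaked" or concentrated a distribution, the lower its entropy

Entropies:
  H(A) = 1.5850 bits
  H(B) = 1.4373 bits
  H(C) = 0.6219 bits

Ranking: A > B > C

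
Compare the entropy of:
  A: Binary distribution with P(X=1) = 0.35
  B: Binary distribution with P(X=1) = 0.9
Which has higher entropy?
A

For binary distributions, entropy is maximized at p=0.5 and decreases as p moves toward 0 or 1.

H(A) = H(0.35) = 0.9341 bits
H(B) = H(0.9) = 0.4690 bits

Distribution A (p=0.35) is closer to uniform (p=0.5), so it has higher entropy.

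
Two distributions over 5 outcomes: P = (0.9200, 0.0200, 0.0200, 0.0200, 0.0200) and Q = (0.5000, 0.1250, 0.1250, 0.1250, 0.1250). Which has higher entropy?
Q

P is highly concentrated on one outcome (92%), making it nearly deterministic. Q spreads its mass more evenly (max 50%). The more spread-out distribution has higher entropy: H(P) ≈ 0.562 bits, H(Q) ≈ 2.000 bits.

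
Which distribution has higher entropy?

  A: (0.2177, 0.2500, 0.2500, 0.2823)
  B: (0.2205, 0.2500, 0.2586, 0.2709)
B

Both distributions are close to uniform, making this a harder comparison.

H(A) = 1.9940 bits
H(B) = 1.9959 bits

The distribution closer to uniform has higher entropy.
Answer: B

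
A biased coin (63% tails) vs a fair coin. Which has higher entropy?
Fair coin

The fair coin is uniform (p=0.5), maximizing binary entropy at 1 bit. The biased coin has H(0.63) ≈ 0.951 bits — its outcome is more predictable, so its entropy is lower.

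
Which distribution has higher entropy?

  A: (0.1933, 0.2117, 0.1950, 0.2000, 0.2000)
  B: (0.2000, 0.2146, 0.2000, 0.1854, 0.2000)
A

Both distributions are close to uniform, making this a harder comparison.

H(A) = 2.3212 bits
H(B) = 2.3204 bits

The distribution closer to uniform has higher entropy.
Answer: A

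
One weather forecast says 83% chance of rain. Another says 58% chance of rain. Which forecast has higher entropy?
58% forecast

Treat each forecast as a Bernoulli distribution. Binary entropy is maximized at p=0.5 and falls off symmetrically toward 0 or 1. The 58% forecast is closer to 50%, so it is more uncertain. H(83%) ≈ 0.658 bits, H(58%) ≈ 0.981 bits.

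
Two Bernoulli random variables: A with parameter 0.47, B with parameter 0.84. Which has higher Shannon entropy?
A

For binary distributions, entropy is maximized at p=0.5 and decreases as p moves toward 0 or 1.

H(A) = H(0.47) = 0.9974 bits
H(B) = H(0.84) = 0.6343 bits

Distribution A (p=0.47) is closer to uniform (p=0.5), so it has higher entropy.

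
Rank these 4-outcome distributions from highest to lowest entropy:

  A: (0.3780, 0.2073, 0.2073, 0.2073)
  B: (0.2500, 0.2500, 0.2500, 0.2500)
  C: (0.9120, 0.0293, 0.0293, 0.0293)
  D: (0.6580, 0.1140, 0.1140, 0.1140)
B > A > D > C

Key insight: Entropy is maximized by uniform distributions and minimized by concentrated distributions.

Entropies:
  H(A) = 1.9425 bits
  H(B) = 2.0000 bits
  H(C) = 0.5692 bits
  H(D) = 1.4688 bits

Ranking: B > A > D > C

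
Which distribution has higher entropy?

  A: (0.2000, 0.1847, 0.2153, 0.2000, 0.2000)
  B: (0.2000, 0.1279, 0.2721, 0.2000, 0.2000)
A

Both distributions are close to uniform, making this a harder comparison.

H(A) = 2.3202 bits
H(B) = 2.2836 bits

The distribution closer to uniform has higher entropy.
Answer: A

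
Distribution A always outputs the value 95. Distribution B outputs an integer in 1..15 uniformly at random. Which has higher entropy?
B

A is deterministic, so H(A) = 0. B is uniform over 15 outcomes, so H(B) = log₂(15) = 3.907 bits. Any distribution with genuine randomness has higher entropy than a deterministic one.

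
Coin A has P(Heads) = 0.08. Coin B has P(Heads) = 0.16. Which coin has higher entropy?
B

For binary distributions, entropy is maximized at p=0.5 and decreases as p moves toward 0 or 1.

H(A) = H(0.08) = 0.4022 bits
H(B) = H(0.16) = 0.6343 bits

Distribution B (p=0.16) is closer to uniform (p=0.5), so it has higher entropy.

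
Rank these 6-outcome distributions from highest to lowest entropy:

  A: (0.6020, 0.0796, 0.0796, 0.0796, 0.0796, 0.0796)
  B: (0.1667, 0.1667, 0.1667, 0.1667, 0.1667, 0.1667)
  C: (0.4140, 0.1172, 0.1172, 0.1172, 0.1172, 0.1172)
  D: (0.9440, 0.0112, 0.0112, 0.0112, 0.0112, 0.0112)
B > C > A > D

Key insight: Entropy is maximized by uniform distributions and minimized by concentrated distributions.

Entropies:
  H(A) = 1.8939 bits
  H(B) = 2.5850 bits
  H(C) = 2.3392 bits
  H(D) = 0.4414 bits

Ranking: B > C > A > D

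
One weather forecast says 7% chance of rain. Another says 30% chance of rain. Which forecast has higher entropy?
30% forecast

Treat each forecast as a Bernoulli distribution. Binary entropy is maximized at p=0.5 and falls off symmetrically toward 0 or 1. The 30% forecast is closer to 50%, so it is more uncertain. H(7%) ≈ 0.366 bits, H(30%) ≈ 0.881 bits.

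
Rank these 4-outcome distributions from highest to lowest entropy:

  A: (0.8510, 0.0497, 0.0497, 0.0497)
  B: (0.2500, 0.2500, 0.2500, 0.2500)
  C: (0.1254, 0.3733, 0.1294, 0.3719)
B > C > A

Key insight: Entropy is maximized by uniform distributions and minimized by concentrated distributions.

- Uniform distributions have maximum entropy log₂(4) = 2.0000 bits
- The more "peaked" or concentrated a distribution, the lower its entropy

Entropies:
  H(A) = 0.8435 bits
  H(B) = 2.0000 bits
  H(C) = 1.8187 bits

Ranking: B > C > A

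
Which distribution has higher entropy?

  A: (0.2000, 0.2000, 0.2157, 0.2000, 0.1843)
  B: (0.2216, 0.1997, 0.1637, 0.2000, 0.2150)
A

Both distributions are close to uniform, making this a harder comparison.

H(A) = 2.3201 bits
H(B) = 2.3144 bits

The distribution closer to uniform has higher entropy.
Answer: A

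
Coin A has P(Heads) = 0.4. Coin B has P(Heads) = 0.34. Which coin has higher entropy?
A

For binary distributions, entropy is maximized at p=0.5 and decreases as p moves toward 0 or 1.

H(A) = H(0.4) = 0.9710 bits
H(B) = H(0.34) = 0.9248 bits

Distribution A (p=0.4) is closer to uniform (p=0.5), so it has higher entropy.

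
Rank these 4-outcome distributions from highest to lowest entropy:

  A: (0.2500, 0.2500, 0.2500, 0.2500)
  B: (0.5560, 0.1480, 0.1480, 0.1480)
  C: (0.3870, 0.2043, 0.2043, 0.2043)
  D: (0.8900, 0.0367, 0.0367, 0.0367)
A > C > B > D

Key insight: Entropy is maximized by uniform distributions and minimized by concentrated distributions.

Entropies:
  H(A) = 2.0000 bits
  H(B) = 1.6947 bits
  H(C) = 1.9344 bits
  H(D) = 0.6743 bits

Ranking: A > C > B > D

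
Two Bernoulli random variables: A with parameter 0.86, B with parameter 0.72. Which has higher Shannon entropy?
B

For binary distributions, entropy is maximized at p=0.5 and decreases as p moves toward 0 or 1.

H(A) = H(0.86) = 0.5842 bits
H(B) = H(0.72) = 0.8555 bits

Distribution B (p=0.72) is closer to uniform (p=0.5), so it has higher entropy.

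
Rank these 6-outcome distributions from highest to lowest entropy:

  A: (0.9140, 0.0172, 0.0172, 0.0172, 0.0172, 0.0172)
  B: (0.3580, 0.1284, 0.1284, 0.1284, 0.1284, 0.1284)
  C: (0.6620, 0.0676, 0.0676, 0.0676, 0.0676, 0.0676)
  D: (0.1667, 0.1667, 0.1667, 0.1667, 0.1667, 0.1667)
D > B > C > A

Key insight: Entropy is maximized by uniform distributions and minimized by concentrated distributions.

Entropies:
  H(A) = 0.6227 bits
  H(B) = 2.4317 bits
  H(C) = 1.7077 bits
  H(D) = 2.5850 bits

Ranking: D > B > C > A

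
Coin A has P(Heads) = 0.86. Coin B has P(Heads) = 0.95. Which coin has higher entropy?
A

For binary distributions, entropy is maximized at p=0.5 and decreases as p moves toward 0 or 1.

H(A) = H(0.86) = 0.5842 bits
H(B) = H(0.95) = 0.2864 bits

Distribution A (p=0.86) is closer to uniform (p=0.5), so it has higher entropy.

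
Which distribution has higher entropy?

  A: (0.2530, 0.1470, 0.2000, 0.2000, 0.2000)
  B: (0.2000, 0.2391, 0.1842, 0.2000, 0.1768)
B

Both distributions are close to uniform, making this a harder comparison.

H(A) = 2.3015 bits
H(B) = 2.3138 bits

The distribution closer to uniform has higher entropy.
Answer: B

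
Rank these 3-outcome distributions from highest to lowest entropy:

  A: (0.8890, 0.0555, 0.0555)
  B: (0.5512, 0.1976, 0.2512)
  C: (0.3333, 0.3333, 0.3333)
C > B > A

Key insight: Entropy is maximized by uniform distributions and minimized by concentrated distributions.

- Uniform distributions have maximum entropy log₂(3) = 1.5850 bits
- The more "peaked" or concentrated a distribution, the lower its entropy

Entropies:
  H(A) = 0.6139 bits
  H(B) = 1.4366 bits
  H(C) = 1.5850 bits

Ranking: C > B > A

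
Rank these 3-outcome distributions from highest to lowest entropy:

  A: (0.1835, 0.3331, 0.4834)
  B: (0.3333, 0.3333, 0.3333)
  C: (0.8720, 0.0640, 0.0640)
B > A > C

Key insight: Entropy is maximized by uniform distributions and minimized by concentrated distributions.

- Uniform distributions have maximum entropy log₂(3) = 1.5850 bits
- The more "peaked" or concentrated a distribution, the lower its entropy

Entropies:
  H(A) = 1.4841 bits
  H(B) = 1.5850 bits
  H(C) = 0.6799 bits

Ranking: B > A > C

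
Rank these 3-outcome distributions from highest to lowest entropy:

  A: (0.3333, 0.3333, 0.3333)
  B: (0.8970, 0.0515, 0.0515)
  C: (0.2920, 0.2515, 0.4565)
A > C > B

Key insight: Entropy is maximized by uniform distributions and minimized by concentrated distributions.

- Uniform distributions have maximum entropy log₂(3) = 1.5850 bits
- The more "peaked" or concentrated a distribution, the lower its entropy

Entropies:
  H(A) = 1.5850 bits
  H(B) = 0.5814 bits
  H(C) = 1.5359 bits

Ranking: A > C > B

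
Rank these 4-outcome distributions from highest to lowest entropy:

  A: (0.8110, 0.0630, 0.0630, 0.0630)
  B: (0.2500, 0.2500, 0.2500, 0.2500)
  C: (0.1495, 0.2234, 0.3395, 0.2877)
B > C > A

Key insight: Entropy is maximized by uniform distributions and minimized by concentrated distributions.

- Uniform distributions have maximum entropy log₂(4) = 2.0000 bits
- The more "peaked" or concentrated a distribution, the lower its entropy

Entropies:
  H(A) = 0.9989 bits
  H(B) = 2.0000 bits
  H(C) = 1.9391 bits

Ranking: B > C > A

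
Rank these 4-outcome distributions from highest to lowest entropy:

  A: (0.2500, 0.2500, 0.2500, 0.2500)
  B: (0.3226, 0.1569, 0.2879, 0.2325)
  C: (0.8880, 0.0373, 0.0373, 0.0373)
A > B > C

Key insight: Entropy is maximized by uniform distributions and minimized by concentrated distributions.

- Uniform distributions have maximum entropy log₂(4) = 2.0000 bits
- The more "peaked" or concentrated a distribution, the lower its entropy

Entropies:
  H(A) = 2.0000 bits
  H(B) = 1.9523 bits
  H(C) = 0.6834 bits

Ranking: A > B > C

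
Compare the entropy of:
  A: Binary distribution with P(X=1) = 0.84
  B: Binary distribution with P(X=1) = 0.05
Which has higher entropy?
A

For binary distributions, entropy is maximized at p=0.5 and decreases as p moves toward 0 or 1.

H(A) = H(0.84) = 0.6343 bits
H(B) = H(0.05) = 0.2864 bits

Distribution A (p=0.84) is closer to uniform (p=0.5), so it has higher entropy.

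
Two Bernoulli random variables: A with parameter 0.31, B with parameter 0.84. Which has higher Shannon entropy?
A

For binary distributions, entropy is maximized at p=0.5 and decreases as p moves toward 0 or 1.

H(A) = H(0.31) = 0.8932 bits
H(B) = H(0.84) = 0.6343 bits

Distribution A (p=0.31) is closer to uniform (p=0.5), so it has higher entropy.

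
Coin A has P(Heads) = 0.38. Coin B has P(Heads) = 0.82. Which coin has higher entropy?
A

For binary distributions, entropy is maximized at p=0.5 and decreases as p moves toward 0 or 1.

H(A) = H(0.38) = 0.9580 bits
H(B) = H(0.82) = 0.6801 bits

Distribution A (p=0.38) is closer to uniform (p=0.5), so it has higher entropy.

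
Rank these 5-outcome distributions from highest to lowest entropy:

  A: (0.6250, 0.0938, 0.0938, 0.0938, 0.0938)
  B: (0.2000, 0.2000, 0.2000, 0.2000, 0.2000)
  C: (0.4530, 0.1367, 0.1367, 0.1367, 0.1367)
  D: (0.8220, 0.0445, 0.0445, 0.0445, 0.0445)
B > C > A > D

Key insight: Entropy is maximized by uniform distributions and minimized by concentrated distributions.

Entropies:
  H(A) = 1.7044 bits
  H(B) = 2.3219 bits
  H(C) = 2.0876 bits
  H(D) = 1.0317 bits

Ranking: B > C > A > D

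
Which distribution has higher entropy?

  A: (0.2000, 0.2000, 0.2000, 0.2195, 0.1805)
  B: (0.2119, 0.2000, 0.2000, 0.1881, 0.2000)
B

Both distributions are close to uniform, making this a harder comparison.

H(A) = 2.3192 bits
H(B) = 2.3209 bits

The distribution closer to uniform has higher entropy.
Answer: B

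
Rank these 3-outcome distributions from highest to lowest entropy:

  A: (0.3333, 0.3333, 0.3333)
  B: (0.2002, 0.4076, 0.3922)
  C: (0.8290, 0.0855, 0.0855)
A > B > C

Key insight: Entropy is maximized by uniform distributions and minimized by concentrated distributions.

- Uniform distributions have maximum entropy log₂(3) = 1.5850 bits
- The more "peaked" or concentrated a distribution, the lower its entropy

Entropies:
  H(A) = 1.5850 bits
  H(B) = 1.5219 bits
  H(C) = 0.8310 bits

Ranking: A > B > C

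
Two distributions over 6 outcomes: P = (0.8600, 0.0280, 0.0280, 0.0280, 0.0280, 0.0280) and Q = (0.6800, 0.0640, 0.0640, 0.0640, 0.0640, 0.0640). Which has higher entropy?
Q

P is highly concentrated on one outcome (86%), making it nearly deterministic. Q spreads its mass more evenly (max 68%). The more spread-out distribution has higher entropy: H(P) ≈ 0.909 bits, H(Q) ≈ 1.647 bits.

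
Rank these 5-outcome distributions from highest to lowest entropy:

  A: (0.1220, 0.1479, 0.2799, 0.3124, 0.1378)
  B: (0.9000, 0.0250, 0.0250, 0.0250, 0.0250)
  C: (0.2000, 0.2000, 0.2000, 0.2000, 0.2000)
C > A > B

Key insight: Entropy is maximized by uniform distributions and minimized by concentrated distributions.

- Uniform distributions have maximum entropy log₂(5) = 2.3219 bits
- The more "peaked" or concentrated a distribution, the lower its entropy

Entropies:
  H(A) = 2.2107 bits
  H(B) = 0.6690 bits
  H(C) = 2.3219 bits

Ranking: C > A > B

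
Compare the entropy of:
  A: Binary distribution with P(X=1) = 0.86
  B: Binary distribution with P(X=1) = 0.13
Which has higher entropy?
A

For binary distributions, entropy is maximized at p=0.5 and decreases as p moves toward 0 or 1.

H(A) = H(0.86) = 0.5842 bits
H(B) = H(0.13) = 0.5574 bits

Distribution A (p=0.86) is closer to uniform (p=0.5), so it has higher entropy.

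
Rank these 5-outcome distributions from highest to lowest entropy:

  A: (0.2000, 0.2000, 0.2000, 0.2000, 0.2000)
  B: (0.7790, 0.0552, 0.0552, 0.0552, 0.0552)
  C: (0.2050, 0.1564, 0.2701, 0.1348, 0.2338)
A > C > B

Key insight: Entropy is maximized by uniform distributions and minimized by concentrated distributions.

- Uniform distributions have maximum entropy log₂(5) = 2.3219 bits
- The more "peaked" or concentrated a distribution, the lower its entropy

Entropies:
  H(A) = 2.3219 bits
  H(B) = 1.2040 bits
  H(C) = 2.2772 bits

Ranking: A > C > B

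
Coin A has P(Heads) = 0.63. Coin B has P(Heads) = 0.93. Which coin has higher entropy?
A

For binary distributions, entropy is maximized at p=0.5 and decreases as p moves toward 0 or 1.

H(A) = H(0.63) = 0.9507 bits
H(B) = H(0.93) = 0.3659 bits

Distribution A (p=0.63) is closer to uniform (p=0.5), so it has higher entropy.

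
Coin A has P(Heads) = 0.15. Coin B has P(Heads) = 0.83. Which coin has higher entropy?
B

For binary distributions, entropy is maximized at p=0.5 and decreases as p moves toward 0 or 1.

H(A) = H(0.15) = 0.6098 bits
H(B) = H(0.83) = 0.6577 bits

Distribution B (p=0.83) is closer to uniform (p=0.5), so it has higher entropy.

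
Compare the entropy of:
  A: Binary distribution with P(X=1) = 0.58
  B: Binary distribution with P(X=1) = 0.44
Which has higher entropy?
B

For binary distributions, entropy is maximized at p=0.5 and decreases as p moves toward 0 or 1.

H(A) = H(0.58) = 0.9815 bits
H(B) = H(0.44) = 0.9896 bits

Distribution B (p=0.44) is closer to uniform (p=0.5), so it has higher entropy.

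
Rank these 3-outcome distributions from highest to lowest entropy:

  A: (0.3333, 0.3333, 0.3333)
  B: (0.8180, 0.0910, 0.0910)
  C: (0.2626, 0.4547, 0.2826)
A > C > B

Key insight: Entropy is maximized by uniform distributions and minimized by concentrated distributions.

- Uniform distributions have maximum entropy log₂(3) = 1.5850 bits
- The more "peaked" or concentrated a distribution, the lower its entropy

Entropies:
  H(A) = 1.5850 bits
  H(B) = 0.8664 bits
  H(C) = 1.5388 bits

Ranking: A > C > B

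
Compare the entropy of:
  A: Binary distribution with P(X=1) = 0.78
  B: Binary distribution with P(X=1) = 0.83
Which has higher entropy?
A

For binary distributions, entropy is maximized at p=0.5 and decreases as p moves toward 0 or 1.

H(A) = H(0.78) = 0.7602 bits
H(B) = H(0.83) = 0.6577 bits

Distribution A (p=0.78) is closer to uniform (p=0.5), so it has higher entropy.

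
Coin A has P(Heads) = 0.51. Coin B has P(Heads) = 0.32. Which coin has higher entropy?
A

For binary distributions, entropy is maximized at p=0.5 and decreases as p moves toward 0 or 1.

H(A) = H(0.51) = 0.9997 bits
H(B) = H(0.32) = 0.9044 bits

Distribution A (p=0.51) is closer to uniform (p=0.5), so it has higher entropy.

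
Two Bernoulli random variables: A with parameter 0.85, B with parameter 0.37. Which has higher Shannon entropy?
B

For binary distributions, entropy is maximized at p=0.5 and decreases as p moves toward 0 or 1.

H(A) = H(0.85) = 0.6098 bits
H(B) = H(0.37) = 0.9507 bits

Distribution B (p=0.37) is closer to uniform (p=0.5), so it has higher entropy.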